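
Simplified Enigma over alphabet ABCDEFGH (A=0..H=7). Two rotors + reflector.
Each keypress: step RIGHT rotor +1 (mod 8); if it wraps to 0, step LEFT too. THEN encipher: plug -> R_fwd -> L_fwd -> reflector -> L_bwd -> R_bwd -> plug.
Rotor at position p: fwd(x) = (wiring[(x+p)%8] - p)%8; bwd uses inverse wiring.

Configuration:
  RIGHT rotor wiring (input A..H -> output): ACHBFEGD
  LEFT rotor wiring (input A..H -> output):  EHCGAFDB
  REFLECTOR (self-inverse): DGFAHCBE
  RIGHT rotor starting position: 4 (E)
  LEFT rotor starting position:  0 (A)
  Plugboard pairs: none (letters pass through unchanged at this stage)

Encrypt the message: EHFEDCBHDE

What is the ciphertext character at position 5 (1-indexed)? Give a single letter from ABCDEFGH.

Char 1 ('E'): step: R->5, L=0; E->plug->E->R->F->L->F->refl->C->L'->C->R'->F->plug->F
Char 2 ('H'): step: R->6, L=0; H->plug->H->R->G->L->D->refl->A->L'->E->R'->D->plug->D
Char 3 ('F'): step: R->7, L=0; F->plug->F->R->G->L->D->refl->A->L'->E->R'->A->plug->A
Char 4 ('E'): step: R->0, L->1 (L advanced); E->plug->E->R->F->L->C->refl->F->L'->C->R'->B->plug->B
Char 5 ('D'): step: R->1, L=1; D->plug->D->R->E->L->E->refl->H->L'->D->R'->E->plug->E

E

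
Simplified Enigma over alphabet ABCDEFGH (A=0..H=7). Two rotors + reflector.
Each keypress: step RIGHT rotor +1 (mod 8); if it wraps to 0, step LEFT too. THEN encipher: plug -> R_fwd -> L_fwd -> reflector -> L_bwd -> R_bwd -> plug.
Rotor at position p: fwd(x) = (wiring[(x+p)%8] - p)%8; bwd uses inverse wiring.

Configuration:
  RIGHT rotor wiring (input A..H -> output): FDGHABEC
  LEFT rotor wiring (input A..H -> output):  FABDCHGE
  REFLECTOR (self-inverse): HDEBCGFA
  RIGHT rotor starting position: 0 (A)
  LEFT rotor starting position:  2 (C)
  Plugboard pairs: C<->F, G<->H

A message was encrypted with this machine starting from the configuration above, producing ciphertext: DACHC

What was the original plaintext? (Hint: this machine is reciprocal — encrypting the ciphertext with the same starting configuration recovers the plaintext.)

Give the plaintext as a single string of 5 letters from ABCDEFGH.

Char 1 ('D'): step: R->1, L=2; D->plug->D->R->H->L->G->refl->F->L'->D->R'->F->plug->C
Char 2 ('A'): step: R->2, L=2; A->plug->A->R->E->L->E->refl->C->L'->F->R'->B->plug->B
Char 3 ('C'): step: R->3, L=2; C->plug->F->R->C->L->A->refl->H->L'->A->R'->G->plug->H
Char 4 ('H'): step: R->4, L=2; H->plug->G->R->C->L->A->refl->H->L'->A->R'->C->plug->F
Char 5 ('C'): step: R->5, L=2; C->plug->F->R->B->L->B->refl->D->L'->G->R'->E->plug->E

Answer: CBHFE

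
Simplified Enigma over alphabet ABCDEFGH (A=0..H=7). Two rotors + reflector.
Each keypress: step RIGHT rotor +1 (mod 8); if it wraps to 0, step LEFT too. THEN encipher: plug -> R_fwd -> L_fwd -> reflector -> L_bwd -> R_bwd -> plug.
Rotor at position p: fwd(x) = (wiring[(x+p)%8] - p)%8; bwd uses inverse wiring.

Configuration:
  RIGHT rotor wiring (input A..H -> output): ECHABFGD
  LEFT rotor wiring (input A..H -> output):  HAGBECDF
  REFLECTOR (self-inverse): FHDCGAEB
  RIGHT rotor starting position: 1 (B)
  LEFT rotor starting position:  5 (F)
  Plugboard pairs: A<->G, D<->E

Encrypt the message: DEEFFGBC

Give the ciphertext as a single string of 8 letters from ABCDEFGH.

Answer: EHGGGCDB

Derivation:
Char 1 ('D'): step: R->2, L=5; D->plug->E->R->E->L->D->refl->C->L'->D->R'->D->plug->E
Char 2 ('E'): step: R->3, L=5; E->plug->D->R->D->L->C->refl->D->L'->E->R'->H->plug->H
Char 3 ('E'): step: R->4, L=5; E->plug->D->R->H->L->H->refl->B->L'->F->R'->A->plug->G
Char 4 ('F'): step: R->5, L=5; F->plug->F->R->C->L->A->refl->F->L'->A->R'->A->plug->G
Char 5 ('F'): step: R->6, L=5; F->plug->F->R->C->L->A->refl->F->L'->A->R'->A->plug->G
Char 6 ('G'): step: R->7, L=5; G->plug->A->R->E->L->D->refl->C->L'->D->R'->C->plug->C
Char 7 ('B'): step: R->0, L->6 (L advanced); B->plug->B->R->C->L->B->refl->H->L'->B->R'->E->plug->D
Char 8 ('C'): step: R->1, L=6; C->plug->C->R->H->L->E->refl->G->L'->G->R'->B->plug->B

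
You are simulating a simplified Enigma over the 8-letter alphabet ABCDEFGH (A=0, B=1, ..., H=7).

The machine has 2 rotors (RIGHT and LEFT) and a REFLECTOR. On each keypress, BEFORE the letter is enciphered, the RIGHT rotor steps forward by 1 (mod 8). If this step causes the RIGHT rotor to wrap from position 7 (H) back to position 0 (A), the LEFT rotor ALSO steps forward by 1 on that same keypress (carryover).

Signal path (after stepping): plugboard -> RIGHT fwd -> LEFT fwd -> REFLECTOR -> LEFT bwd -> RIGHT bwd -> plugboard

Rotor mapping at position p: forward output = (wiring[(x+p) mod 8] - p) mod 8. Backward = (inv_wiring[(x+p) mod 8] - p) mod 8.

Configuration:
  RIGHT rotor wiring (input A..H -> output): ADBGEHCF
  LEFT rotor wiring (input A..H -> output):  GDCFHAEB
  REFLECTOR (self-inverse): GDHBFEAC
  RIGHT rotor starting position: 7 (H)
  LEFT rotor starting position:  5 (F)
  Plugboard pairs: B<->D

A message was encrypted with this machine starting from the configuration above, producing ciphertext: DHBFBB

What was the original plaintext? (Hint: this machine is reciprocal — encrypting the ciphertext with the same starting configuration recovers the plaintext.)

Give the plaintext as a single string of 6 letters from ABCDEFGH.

Char 1 ('D'): step: R->0, L->6 (L advanced); D->plug->B->R->D->L->F->refl->E->L'->E->R'->E->plug->E
Char 2 ('H'): step: R->1, L=6; H->plug->H->R->H->L->C->refl->H->L'->F->R'->C->plug->C
Char 3 ('B'): step: R->2, L=6; B->plug->D->R->F->L->H->refl->C->L'->H->R'->A->plug->A
Char 4 ('F'): step: R->3, L=6; F->plug->F->R->F->L->H->refl->C->L'->H->R'->D->plug->B
Char 5 ('B'): step: R->4, L=6; B->plug->D->R->B->L->D->refl->B->L'->G->R'->C->plug->C
Char 6 ('B'): step: R->5, L=6; B->plug->D->R->D->L->F->refl->E->L'->E->R'->F->plug->F

Answer: ECABCF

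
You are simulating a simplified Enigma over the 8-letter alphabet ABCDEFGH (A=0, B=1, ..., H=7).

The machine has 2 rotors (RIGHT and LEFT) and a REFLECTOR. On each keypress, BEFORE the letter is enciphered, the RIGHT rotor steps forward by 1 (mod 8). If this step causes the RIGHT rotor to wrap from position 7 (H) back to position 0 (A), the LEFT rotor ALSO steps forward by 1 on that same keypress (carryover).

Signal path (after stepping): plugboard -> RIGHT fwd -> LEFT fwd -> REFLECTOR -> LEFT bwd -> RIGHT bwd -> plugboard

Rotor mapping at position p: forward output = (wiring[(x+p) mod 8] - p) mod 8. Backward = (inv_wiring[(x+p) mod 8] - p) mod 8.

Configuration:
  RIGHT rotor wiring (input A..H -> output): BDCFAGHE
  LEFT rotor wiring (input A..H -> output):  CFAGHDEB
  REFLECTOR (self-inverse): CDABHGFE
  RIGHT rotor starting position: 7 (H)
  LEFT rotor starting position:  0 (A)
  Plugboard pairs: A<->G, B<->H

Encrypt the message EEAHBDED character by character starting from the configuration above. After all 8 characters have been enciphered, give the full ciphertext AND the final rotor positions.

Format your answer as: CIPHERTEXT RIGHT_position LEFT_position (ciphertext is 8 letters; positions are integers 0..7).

Char 1 ('E'): step: R->0, L->1 (L advanced); E->plug->E->R->A->L->E->refl->H->L'->B->R'->A->plug->G
Char 2 ('E'): step: R->1, L=1; E->plug->E->R->F->L->D->refl->B->L'->H->R'->D->plug->D
Char 3 ('A'): step: R->2, L=1; A->plug->G->R->H->L->B->refl->D->L'->F->R'->E->plug->E
Char 4 ('H'): step: R->3, L=1; H->plug->B->R->F->L->D->refl->B->L'->H->R'->H->plug->B
Char 5 ('B'): step: R->4, L=1; B->plug->H->R->B->L->H->refl->E->L'->A->R'->D->plug->D
Char 6 ('D'): step: R->5, L=1; D->plug->D->R->E->L->C->refl->A->L'->G->R'->E->plug->E
Char 7 ('E'): step: R->6, L=1; E->plug->E->R->E->L->C->refl->A->L'->G->R'->B->plug->H
Char 8 ('D'): step: R->7, L=1; D->plug->D->R->D->L->G->refl->F->L'->C->R'->B->plug->H
Final: ciphertext=GDEBDEHH, RIGHT=7, LEFT=1

Answer: GDEBDEHH 7 1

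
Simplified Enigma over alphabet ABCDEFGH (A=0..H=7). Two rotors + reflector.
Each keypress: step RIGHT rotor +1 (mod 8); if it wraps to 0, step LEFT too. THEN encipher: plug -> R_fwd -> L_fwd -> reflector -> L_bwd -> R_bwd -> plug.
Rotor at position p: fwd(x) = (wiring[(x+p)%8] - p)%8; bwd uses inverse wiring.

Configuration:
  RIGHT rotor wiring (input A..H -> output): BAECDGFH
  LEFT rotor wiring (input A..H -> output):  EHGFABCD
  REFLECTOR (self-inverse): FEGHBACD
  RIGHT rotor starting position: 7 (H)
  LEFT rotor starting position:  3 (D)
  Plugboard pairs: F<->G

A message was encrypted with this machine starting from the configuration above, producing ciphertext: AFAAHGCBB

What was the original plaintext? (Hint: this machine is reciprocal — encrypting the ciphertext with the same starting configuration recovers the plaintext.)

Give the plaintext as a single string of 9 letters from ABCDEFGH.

Answer: CDHBBBFHF

Derivation:
Char 1 ('A'): step: R->0, L->4 (L advanced); A->plug->A->R->B->L->F->refl->A->L'->E->R'->C->plug->C
Char 2 ('F'): step: R->1, L=4; F->plug->G->R->G->L->C->refl->G->L'->C->R'->D->plug->D
Char 3 ('A'): step: R->2, L=4; A->plug->A->R->C->L->G->refl->C->L'->G->R'->H->plug->H
Char 4 ('A'): step: R->3, L=4; A->plug->A->R->H->L->B->refl->E->L'->A->R'->B->plug->B
Char 5 ('H'): step: R->4, L=4; H->plug->H->R->G->L->C->refl->G->L'->C->R'->B->plug->B
Char 6 ('G'): step: R->5, L=4; G->plug->F->R->H->L->B->refl->E->L'->A->R'->B->plug->B
Char 7 ('C'): step: R->6, L=4; C->plug->C->R->D->L->H->refl->D->L'->F->R'->G->plug->F
Char 8 ('B'): step: R->7, L=4; B->plug->B->R->C->L->G->refl->C->L'->G->R'->H->plug->H
Char 9 ('B'): step: R->0, L->5 (L advanced); B->plug->B->R->A->L->E->refl->B->L'->F->R'->G->plug->F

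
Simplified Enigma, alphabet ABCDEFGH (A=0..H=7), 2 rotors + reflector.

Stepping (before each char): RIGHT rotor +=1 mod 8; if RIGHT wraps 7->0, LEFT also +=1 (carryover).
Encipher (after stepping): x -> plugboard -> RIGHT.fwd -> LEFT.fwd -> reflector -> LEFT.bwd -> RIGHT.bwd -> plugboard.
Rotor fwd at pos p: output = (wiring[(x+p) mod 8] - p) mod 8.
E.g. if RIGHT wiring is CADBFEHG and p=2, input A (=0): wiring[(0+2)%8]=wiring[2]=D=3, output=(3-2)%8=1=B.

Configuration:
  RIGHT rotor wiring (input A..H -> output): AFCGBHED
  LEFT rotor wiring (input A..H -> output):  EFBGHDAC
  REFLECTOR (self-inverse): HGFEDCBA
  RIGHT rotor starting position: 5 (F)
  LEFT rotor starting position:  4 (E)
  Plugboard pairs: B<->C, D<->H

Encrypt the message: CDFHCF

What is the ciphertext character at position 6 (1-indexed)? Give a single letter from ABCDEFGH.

Char 1 ('C'): step: R->6, L=4; C->plug->B->R->F->L->B->refl->G->L'->D->R'->G->plug->G
Char 2 ('D'): step: R->7, L=4; D->plug->H->R->F->L->B->refl->G->L'->D->R'->D->plug->H
Char 3 ('F'): step: R->0, L->5 (L advanced); F->plug->F->R->H->L->C->refl->F->L'->C->R'->C->plug->B
Char 4 ('H'): step: R->1, L=5; H->plug->D->R->A->L->G->refl->B->L'->G->R'->E->plug->E
Char 5 ('C'): step: R->2, L=5; C->plug->B->R->E->L->A->refl->H->L'->D->R'->H->plug->D
Char 6 ('F'): step: R->3, L=5; F->plug->F->R->F->L->E->refl->D->L'->B->R'->D->plug->H

H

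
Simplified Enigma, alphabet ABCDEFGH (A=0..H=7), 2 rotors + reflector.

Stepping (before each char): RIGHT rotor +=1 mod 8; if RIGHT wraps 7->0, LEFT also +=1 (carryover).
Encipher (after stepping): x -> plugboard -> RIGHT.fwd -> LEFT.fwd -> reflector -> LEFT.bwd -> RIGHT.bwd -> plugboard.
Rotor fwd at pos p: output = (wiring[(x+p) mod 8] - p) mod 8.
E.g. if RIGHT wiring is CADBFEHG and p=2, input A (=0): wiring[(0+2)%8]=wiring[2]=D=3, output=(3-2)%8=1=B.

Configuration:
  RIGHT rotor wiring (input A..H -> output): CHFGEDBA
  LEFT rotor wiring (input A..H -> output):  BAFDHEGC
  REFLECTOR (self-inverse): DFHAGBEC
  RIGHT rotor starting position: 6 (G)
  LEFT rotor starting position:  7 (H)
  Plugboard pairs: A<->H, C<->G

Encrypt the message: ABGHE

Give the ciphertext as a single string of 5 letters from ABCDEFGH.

Char 1 ('A'): step: R->7, L=7; A->plug->H->R->C->L->B->refl->F->L'->G->R'->D->plug->D
Char 2 ('B'): step: R->0, L->0 (L advanced); B->plug->B->R->H->L->C->refl->H->L'->E->R'->E->plug->E
Char 3 ('G'): step: R->1, L=0; G->plug->C->R->F->L->E->refl->G->L'->G->R'->A->plug->H
Char 4 ('H'): step: R->2, L=0; H->plug->A->R->D->L->D->refl->A->L'->B->R'->D->plug->D
Char 5 ('E'): step: R->3, L=0; E->plug->E->R->F->L->E->refl->G->L'->G->R'->D->plug->D

Answer: DEHDD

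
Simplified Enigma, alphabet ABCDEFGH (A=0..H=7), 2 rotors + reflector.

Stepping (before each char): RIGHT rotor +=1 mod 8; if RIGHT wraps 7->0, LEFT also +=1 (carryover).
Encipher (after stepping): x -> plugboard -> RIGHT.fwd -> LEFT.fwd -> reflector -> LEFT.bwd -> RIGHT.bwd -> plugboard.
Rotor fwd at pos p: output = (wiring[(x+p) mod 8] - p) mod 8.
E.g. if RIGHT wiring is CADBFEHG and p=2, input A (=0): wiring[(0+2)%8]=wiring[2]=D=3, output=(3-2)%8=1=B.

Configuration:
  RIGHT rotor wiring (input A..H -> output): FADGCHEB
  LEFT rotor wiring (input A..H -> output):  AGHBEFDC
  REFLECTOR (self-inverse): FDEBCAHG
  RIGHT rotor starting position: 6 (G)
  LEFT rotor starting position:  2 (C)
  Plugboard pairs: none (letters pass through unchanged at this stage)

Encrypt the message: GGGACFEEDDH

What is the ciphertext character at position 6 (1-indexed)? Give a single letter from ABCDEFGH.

Char 1 ('G'): step: R->7, L=2; G->plug->G->R->A->L->F->refl->A->L'->F->R'->H->plug->H
Char 2 ('G'): step: R->0, L->3 (L advanced); G->plug->G->R->E->L->H->refl->G->L'->A->R'->B->plug->B
Char 3 ('G'): step: R->1, L=3; G->plug->G->R->A->L->G->refl->H->L'->E->R'->H->plug->H
Char 4 ('A'): step: R->2, L=3; A->plug->A->R->B->L->B->refl->D->L'->G->R'->H->plug->H
Char 5 ('C'): step: R->3, L=3; C->plug->C->R->E->L->H->refl->G->L'->A->R'->H->plug->H
Char 6 ('F'): step: R->4, L=3; F->plug->F->R->E->L->H->refl->G->L'->A->R'->C->plug->C

C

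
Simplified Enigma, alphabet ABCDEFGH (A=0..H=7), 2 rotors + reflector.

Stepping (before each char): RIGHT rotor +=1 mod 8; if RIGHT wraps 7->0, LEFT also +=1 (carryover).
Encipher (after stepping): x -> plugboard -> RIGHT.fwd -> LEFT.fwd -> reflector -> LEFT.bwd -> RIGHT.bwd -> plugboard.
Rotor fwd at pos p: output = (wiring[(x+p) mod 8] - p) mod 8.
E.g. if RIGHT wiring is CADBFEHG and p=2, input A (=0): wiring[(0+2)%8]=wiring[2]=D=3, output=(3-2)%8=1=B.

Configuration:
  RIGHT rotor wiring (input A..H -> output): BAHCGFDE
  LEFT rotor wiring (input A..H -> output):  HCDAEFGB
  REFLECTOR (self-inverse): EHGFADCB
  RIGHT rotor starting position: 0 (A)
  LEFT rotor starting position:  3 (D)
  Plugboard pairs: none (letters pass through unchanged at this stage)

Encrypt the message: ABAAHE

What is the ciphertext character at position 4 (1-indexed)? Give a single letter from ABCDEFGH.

Char 1 ('A'): step: R->1, L=3; A->plug->A->R->H->L->A->refl->E->L'->F->R'->D->plug->D
Char 2 ('B'): step: R->2, L=3; B->plug->B->R->A->L->F->refl->D->L'->D->R'->D->plug->D
Char 3 ('A'): step: R->3, L=3; A->plug->A->R->H->L->A->refl->E->L'->F->R'->G->plug->G
Char 4 ('A'): step: R->4, L=3; A->plug->A->R->C->L->C->refl->G->L'->E->R'->F->plug->F

F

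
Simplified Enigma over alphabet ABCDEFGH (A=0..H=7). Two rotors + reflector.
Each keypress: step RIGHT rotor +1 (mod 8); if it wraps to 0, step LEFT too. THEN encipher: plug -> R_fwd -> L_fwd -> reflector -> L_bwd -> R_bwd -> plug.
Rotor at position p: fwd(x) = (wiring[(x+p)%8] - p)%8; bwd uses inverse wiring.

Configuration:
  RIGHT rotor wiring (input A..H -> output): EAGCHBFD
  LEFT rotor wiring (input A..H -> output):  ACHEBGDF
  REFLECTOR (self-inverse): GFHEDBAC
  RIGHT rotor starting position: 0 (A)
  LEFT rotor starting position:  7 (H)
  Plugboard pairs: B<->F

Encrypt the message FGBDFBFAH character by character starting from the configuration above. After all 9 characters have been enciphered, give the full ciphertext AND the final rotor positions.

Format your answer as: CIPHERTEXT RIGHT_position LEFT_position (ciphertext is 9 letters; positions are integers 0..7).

Char 1 ('F'): step: R->1, L=7; F->plug->B->R->F->L->C->refl->H->L'->G->R'->D->plug->D
Char 2 ('G'): step: R->2, L=7; G->plug->G->R->C->L->D->refl->E->L'->H->R'->D->plug->D
Char 3 ('B'): step: R->3, L=7; B->plug->F->R->B->L->B->refl->F->L'->E->R'->B->plug->F
Char 4 ('D'): step: R->4, L=7; D->plug->D->R->H->L->E->refl->D->L'->C->R'->G->plug->G
Char 5 ('F'): step: R->5, L=7; F->plug->B->R->A->L->G->refl->A->L'->D->R'->E->plug->E
Char 6 ('B'): step: R->6, L=7; B->plug->F->R->E->L->F->refl->B->L'->B->R'->G->plug->G
Char 7 ('F'): step: R->7, L=7; F->plug->B->R->F->L->C->refl->H->L'->G->R'->H->plug->H
Char 8 ('A'): step: R->0, L->0 (L advanced); A->plug->A->R->E->L->B->refl->F->L'->H->R'->E->plug->E
Char 9 ('H'): step: R->1, L=0; H->plug->H->R->D->L->E->refl->D->L'->G->R'->D->plug->D
Final: ciphertext=DDFGEGHED, RIGHT=1, LEFT=0

Answer: DDFGEGHED 1 0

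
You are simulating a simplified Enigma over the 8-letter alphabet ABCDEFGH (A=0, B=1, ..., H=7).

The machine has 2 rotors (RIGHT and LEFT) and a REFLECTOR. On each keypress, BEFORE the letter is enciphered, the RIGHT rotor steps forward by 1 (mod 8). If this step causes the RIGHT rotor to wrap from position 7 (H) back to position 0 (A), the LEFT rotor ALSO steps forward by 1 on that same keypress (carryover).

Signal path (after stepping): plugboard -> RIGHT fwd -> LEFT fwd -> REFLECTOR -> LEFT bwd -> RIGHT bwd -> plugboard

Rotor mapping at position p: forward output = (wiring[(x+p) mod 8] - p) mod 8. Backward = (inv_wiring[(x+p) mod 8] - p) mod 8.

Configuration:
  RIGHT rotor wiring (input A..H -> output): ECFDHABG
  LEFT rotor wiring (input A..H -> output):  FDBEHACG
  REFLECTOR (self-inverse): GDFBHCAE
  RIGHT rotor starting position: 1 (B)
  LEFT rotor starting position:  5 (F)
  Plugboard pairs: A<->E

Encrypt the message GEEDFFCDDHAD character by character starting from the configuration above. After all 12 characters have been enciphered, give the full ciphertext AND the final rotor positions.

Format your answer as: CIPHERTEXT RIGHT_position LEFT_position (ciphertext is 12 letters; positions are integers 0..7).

Char 1 ('G'): step: R->2, L=5; G->plug->G->R->C->L->B->refl->D->L'->A->R'->H->plug->H
Char 2 ('E'): step: R->3, L=5; E->plug->A->R->A->L->D->refl->B->L'->C->R'->H->plug->H
Char 3 ('E'): step: R->4, L=5; E->plug->A->R->D->L->A->refl->G->L'->E->R'->B->plug->B
Char 4 ('D'): step: R->5, L=5; D->plug->D->R->H->L->C->refl->F->L'->B->R'->C->plug->C
Char 5 ('F'): step: R->6, L=5; F->plug->F->R->F->L->E->refl->H->L'->G->R'->C->plug->C
Char 6 ('F'): step: R->7, L=5; F->plug->F->R->A->L->D->refl->B->L'->C->R'->H->plug->H
Char 7 ('C'): step: R->0, L->6 (L advanced); C->plug->C->R->F->L->G->refl->A->L'->B->R'->G->plug->G
Char 8 ('D'): step: R->1, L=6; D->plug->D->R->G->L->B->refl->D->L'->E->R'->B->plug->B
Char 9 ('D'): step: R->2, L=6; D->plug->D->R->G->L->B->refl->D->L'->E->R'->F->plug->F
Char 10 ('H'): step: R->3, L=6; H->plug->H->R->C->L->H->refl->E->L'->A->R'->A->plug->E
Char 11 ('A'): step: R->4, L=6; A->plug->E->R->A->L->E->refl->H->L'->C->R'->D->plug->D
Char 12 ('D'): step: R->5, L=6; D->plug->D->R->H->L->C->refl->F->L'->D->R'->A->plug->E
Final: ciphertext=HHBCCHGBFEDE, RIGHT=5, LEFT=6

Answer: HHBCCHGBFEDE 5 6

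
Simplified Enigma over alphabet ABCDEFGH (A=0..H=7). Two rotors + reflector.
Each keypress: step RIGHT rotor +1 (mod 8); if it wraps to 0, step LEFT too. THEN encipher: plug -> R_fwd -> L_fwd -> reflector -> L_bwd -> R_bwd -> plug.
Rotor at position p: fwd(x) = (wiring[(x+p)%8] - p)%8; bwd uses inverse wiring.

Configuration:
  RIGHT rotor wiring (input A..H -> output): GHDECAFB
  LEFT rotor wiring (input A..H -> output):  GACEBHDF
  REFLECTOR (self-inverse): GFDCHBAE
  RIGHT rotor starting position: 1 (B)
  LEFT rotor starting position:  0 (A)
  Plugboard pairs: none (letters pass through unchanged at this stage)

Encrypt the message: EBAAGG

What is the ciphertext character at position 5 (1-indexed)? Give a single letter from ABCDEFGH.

Char 1 ('E'): step: R->2, L=0; E->plug->E->R->D->L->E->refl->H->L'->F->R'->H->plug->H
Char 2 ('B'): step: R->3, L=0; B->plug->B->R->H->L->F->refl->B->L'->E->R'->G->plug->G
Char 3 ('A'): step: R->4, L=0; A->plug->A->R->G->L->D->refl->C->L'->C->R'->E->plug->E
Char 4 ('A'): step: R->5, L=0; A->plug->A->R->D->L->E->refl->H->L'->F->R'->H->plug->H
Char 5 ('G'): step: R->6, L=0; G->plug->G->R->E->L->B->refl->F->L'->H->R'->A->plug->A

A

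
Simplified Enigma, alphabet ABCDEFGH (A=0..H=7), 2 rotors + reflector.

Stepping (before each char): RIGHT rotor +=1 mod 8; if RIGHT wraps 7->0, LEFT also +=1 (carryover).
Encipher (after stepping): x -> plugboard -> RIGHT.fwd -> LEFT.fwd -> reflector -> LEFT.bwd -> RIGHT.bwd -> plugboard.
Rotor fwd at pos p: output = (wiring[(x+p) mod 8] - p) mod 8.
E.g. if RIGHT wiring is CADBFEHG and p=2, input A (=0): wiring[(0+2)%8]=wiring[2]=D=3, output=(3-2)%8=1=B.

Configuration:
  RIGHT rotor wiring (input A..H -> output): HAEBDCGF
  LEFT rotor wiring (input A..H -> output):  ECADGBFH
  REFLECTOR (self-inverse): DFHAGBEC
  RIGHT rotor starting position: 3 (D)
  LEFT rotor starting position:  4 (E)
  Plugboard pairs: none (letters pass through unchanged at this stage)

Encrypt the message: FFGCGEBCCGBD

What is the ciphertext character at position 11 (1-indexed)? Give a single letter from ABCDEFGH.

Char 1 ('F'): step: R->4, L=4; F->plug->F->R->E->L->A->refl->D->L'->D->R'->E->plug->E
Char 2 ('F'): step: R->5, L=4; F->plug->F->R->H->L->H->refl->C->L'->A->R'->C->plug->C
Char 3 ('G'): step: R->6, L=4; G->plug->G->R->F->L->G->refl->E->L'->G->R'->E->plug->E
Char 4 ('C'): step: R->7, L=4; C->plug->C->R->B->L->F->refl->B->L'->C->R'->E->plug->E
Char 5 ('G'): step: R->0, L->5 (L advanced); G->plug->G->R->G->L->G->refl->E->L'->A->R'->B->plug->B
Char 6 ('E'): step: R->1, L=5; E->plug->E->R->B->L->A->refl->D->L'->F->R'->F->plug->F
Char 7 ('B'): step: R->2, L=5; B->plug->B->R->H->L->B->refl->F->L'->E->R'->E->plug->E
Char 8 ('C'): step: R->3, L=5; C->plug->C->R->H->L->B->refl->F->L'->E->R'->F->plug->F
Char 9 ('C'): step: R->4, L=5; C->plug->C->R->C->L->C->refl->H->L'->D->R'->E->plug->E
Char 10 ('G'): step: R->5, L=5; G->plug->G->R->E->L->F->refl->B->L'->H->R'->F->plug->F
Char 11 ('B'): step: R->6, L=5; B->plug->B->R->H->L->B->refl->F->L'->E->R'->H->plug->H

H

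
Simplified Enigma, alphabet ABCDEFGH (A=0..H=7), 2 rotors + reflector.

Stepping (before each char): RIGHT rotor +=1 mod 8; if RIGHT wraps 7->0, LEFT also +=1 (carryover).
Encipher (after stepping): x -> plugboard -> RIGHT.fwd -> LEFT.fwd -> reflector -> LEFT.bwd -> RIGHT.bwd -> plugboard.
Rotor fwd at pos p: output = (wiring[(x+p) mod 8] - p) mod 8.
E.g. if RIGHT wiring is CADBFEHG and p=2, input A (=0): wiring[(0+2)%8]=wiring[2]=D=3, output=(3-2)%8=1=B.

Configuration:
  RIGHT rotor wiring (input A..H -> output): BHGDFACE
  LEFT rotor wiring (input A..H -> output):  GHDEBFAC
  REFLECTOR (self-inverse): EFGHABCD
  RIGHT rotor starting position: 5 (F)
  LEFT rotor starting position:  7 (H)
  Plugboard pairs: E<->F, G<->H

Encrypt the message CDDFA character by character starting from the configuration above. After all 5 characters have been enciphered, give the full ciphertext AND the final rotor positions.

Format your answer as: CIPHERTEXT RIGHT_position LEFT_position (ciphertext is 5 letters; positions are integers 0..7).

Answer: GFCGG 2 0

Derivation:
Char 1 ('C'): step: R->6, L=7; C->plug->C->R->D->L->E->refl->A->L'->C->R'->H->plug->G
Char 2 ('D'): step: R->7, L=7; D->plug->D->R->H->L->B->refl->F->L'->E->R'->E->plug->F
Char 3 ('D'): step: R->0, L->0 (L advanced); D->plug->D->R->D->L->E->refl->A->L'->G->R'->C->plug->C
Char 4 ('F'): step: R->1, L=0; F->plug->E->R->H->L->C->refl->G->L'->A->R'->H->plug->G
Char 5 ('A'): step: R->2, L=0; A->plug->A->R->E->L->B->refl->F->L'->F->R'->H->plug->G
Final: ciphertext=GFCGG, RIGHT=2, LEFT=0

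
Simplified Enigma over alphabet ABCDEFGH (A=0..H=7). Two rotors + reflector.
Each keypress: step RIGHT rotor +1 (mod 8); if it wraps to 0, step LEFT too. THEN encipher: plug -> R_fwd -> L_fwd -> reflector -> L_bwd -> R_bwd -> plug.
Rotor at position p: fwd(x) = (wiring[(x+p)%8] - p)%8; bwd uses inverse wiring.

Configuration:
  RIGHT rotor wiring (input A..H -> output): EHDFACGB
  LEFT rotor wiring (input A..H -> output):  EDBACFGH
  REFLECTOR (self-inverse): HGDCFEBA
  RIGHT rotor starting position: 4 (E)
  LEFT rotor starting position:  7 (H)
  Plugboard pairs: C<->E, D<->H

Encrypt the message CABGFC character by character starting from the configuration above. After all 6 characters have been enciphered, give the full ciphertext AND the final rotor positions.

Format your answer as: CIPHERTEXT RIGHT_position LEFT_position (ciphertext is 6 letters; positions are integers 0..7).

Answer: BFGFGA 2 0

Derivation:
Char 1 ('C'): step: R->5, L=7; C->plug->E->R->C->L->E->refl->F->L'->B->R'->B->plug->B
Char 2 ('A'): step: R->6, L=7; A->plug->A->R->A->L->A->refl->H->L'->H->R'->F->plug->F
Char 3 ('B'): step: R->7, L=7; B->plug->B->R->F->L->D->refl->C->L'->D->R'->G->plug->G
Char 4 ('G'): step: R->0, L->0 (L advanced); G->plug->G->R->G->L->G->refl->B->L'->C->R'->F->plug->F
Char 5 ('F'): step: R->1, L=0; F->plug->F->R->F->L->F->refl->E->L'->A->R'->G->plug->G
Char 6 ('C'): step: R->2, L=0; C->plug->E->R->E->L->C->refl->D->L'->B->R'->A->plug->A
Final: ciphertext=BFGFGA, RIGHT=2, LEFT=0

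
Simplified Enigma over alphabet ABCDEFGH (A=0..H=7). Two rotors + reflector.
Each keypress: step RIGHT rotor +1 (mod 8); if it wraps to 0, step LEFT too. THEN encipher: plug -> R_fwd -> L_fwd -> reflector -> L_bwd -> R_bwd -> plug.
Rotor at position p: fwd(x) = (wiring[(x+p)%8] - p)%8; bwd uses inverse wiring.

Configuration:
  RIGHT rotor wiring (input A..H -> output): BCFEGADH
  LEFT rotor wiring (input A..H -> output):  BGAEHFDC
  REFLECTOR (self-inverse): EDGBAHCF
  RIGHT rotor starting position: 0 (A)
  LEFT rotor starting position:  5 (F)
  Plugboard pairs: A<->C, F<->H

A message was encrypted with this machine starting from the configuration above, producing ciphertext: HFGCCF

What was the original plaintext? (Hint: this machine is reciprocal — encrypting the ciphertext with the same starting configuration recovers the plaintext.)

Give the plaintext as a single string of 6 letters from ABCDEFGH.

Answer: GCCHHH

Derivation:
Char 1 ('H'): step: R->1, L=5; H->plug->F->R->C->L->F->refl->H->L'->G->R'->G->plug->G
Char 2 ('F'): step: R->2, L=5; F->plug->H->R->A->L->A->refl->E->L'->D->R'->A->plug->C
Char 3 ('G'): step: R->3, L=5; G->plug->G->R->H->L->C->refl->G->L'->B->R'->A->plug->C
Char 4 ('C'): step: R->4, L=5; C->plug->A->R->C->L->F->refl->H->L'->G->R'->F->plug->H
Char 5 ('C'): step: R->5, L=5; C->plug->A->R->D->L->E->refl->A->L'->A->R'->F->plug->H
Char 6 ('F'): step: R->6, L=5; F->plug->H->R->C->L->F->refl->H->L'->G->R'->F->plug->H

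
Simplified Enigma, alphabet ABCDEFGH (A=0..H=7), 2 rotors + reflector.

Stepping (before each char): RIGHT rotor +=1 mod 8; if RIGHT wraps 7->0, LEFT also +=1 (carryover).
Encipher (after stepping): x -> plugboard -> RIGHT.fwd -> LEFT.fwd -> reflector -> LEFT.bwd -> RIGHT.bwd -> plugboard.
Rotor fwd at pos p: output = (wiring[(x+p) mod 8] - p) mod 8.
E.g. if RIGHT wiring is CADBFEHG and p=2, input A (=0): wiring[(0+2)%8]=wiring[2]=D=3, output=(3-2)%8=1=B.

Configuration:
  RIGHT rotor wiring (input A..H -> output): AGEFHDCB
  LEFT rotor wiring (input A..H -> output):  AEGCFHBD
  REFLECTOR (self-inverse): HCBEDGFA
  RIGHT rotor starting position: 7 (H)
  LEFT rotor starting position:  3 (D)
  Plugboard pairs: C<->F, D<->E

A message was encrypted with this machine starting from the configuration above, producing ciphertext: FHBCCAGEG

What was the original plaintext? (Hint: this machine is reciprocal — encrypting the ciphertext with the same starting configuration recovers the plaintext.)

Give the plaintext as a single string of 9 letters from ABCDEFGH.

Char 1 ('F'): step: R->0, L->4 (L advanced); F->plug->C->R->E->L->E->refl->D->L'->B->R'->H->plug->H
Char 2 ('H'): step: R->1, L=4; H->plug->H->R->H->L->G->refl->F->L'->C->R'->E->plug->D
Char 3 ('B'): step: R->2, L=4; B->plug->B->R->D->L->H->refl->A->L'->F->R'->C->plug->F
Char 4 ('C'): step: R->3, L=4; C->plug->F->R->F->L->A->refl->H->L'->D->R'->G->plug->G
Char 5 ('C'): step: R->4, L=4; C->plug->F->R->C->L->F->refl->G->L'->H->R'->B->plug->B
Char 6 ('A'): step: R->5, L=4; A->plug->A->R->G->L->C->refl->B->L'->A->R'->G->plug->G
Char 7 ('G'): step: R->6, L=4; G->plug->G->R->B->L->D->refl->E->L'->E->R'->A->plug->A
Char 8 ('E'): step: R->7, L=4; E->plug->D->R->F->L->A->refl->H->L'->D->R'->H->plug->H
Char 9 ('G'): step: R->0, L->5 (L advanced); G->plug->G->R->C->L->G->refl->F->L'->G->R'->B->plug->B

Answer: HDFGBGAHB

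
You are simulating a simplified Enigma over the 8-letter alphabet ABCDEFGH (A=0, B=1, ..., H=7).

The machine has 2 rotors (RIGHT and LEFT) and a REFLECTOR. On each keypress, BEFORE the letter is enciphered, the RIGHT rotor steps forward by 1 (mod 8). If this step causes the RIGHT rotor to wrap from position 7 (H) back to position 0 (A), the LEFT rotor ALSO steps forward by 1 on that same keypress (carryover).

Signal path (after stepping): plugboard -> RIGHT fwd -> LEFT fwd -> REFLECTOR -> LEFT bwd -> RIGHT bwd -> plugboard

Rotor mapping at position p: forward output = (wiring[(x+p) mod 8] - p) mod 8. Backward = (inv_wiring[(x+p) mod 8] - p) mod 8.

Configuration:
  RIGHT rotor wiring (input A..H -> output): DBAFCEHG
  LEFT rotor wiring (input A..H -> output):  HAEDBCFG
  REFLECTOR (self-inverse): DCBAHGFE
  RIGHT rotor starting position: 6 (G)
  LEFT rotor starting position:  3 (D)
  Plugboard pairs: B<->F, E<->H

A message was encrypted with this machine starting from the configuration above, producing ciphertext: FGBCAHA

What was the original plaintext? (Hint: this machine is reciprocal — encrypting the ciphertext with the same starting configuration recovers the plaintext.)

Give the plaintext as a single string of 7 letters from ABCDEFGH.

Answer: EDCGHBE

Derivation:
Char 1 ('F'): step: R->7, L=3; F->plug->B->R->E->L->D->refl->A->L'->A->R'->H->plug->E
Char 2 ('G'): step: R->0, L->4 (L advanced); G->plug->G->R->H->L->H->refl->E->L'->F->R'->D->plug->D
Char 3 ('B'): step: R->1, L=4; B->plug->F->R->G->L->A->refl->D->L'->E->R'->C->plug->C
Char 4 ('C'): step: R->2, L=4; C->plug->C->R->A->L->F->refl->G->L'->B->R'->G->plug->G
Char 5 ('A'): step: R->3, L=4; A->plug->A->R->C->L->B->refl->C->L'->D->R'->E->plug->H
Char 6 ('H'): step: R->4, L=4; H->plug->E->R->H->L->H->refl->E->L'->F->R'->F->plug->B
Char 7 ('A'): step: R->5, L=4; A->plug->A->R->H->L->H->refl->E->L'->F->R'->H->plug->E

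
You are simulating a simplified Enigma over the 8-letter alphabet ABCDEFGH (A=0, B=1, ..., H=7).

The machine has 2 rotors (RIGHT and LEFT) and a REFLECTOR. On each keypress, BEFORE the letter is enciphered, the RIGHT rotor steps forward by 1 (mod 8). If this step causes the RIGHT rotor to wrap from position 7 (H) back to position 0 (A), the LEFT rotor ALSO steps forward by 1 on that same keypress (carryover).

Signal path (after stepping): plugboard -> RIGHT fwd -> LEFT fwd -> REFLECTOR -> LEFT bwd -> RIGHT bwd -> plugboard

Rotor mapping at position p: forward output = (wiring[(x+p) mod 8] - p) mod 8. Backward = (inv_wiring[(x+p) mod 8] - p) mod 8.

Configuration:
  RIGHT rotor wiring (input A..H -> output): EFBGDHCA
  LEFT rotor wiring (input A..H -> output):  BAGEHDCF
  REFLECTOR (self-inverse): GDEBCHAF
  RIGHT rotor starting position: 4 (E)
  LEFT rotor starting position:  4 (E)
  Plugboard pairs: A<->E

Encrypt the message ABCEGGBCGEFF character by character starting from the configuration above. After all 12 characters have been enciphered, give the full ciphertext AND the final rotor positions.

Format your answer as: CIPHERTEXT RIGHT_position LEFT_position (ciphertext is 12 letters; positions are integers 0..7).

Answer: CDBBHAGFHGBC 0 6

Derivation:
Char 1 ('A'): step: R->5, L=4; A->plug->E->R->A->L->D->refl->B->L'->D->R'->C->plug->C
Char 2 ('B'): step: R->6, L=4; B->plug->B->R->C->L->G->refl->A->L'->H->R'->D->plug->D
Char 3 ('C'): step: R->7, L=4; C->plug->C->R->G->L->C->refl->E->L'->F->R'->B->plug->B
Char 4 ('E'): step: R->0, L->5 (L advanced); E->plug->A->R->E->L->D->refl->B->L'->F->R'->B->plug->B
Char 5 ('G'): step: R->1, L=5; G->plug->G->R->H->L->C->refl->E->L'->D->R'->H->plug->H
Char 6 ('G'): step: R->2, L=5; G->plug->G->R->C->L->A->refl->G->L'->A->R'->E->plug->A
Char 7 ('B'): step: R->3, L=5; B->plug->B->R->A->L->G->refl->A->L'->C->R'->G->plug->G
Char 8 ('C'): step: R->4, L=5; C->plug->C->R->G->L->H->refl->F->L'->B->R'->F->plug->F
Char 9 ('G'): step: R->5, L=5; G->plug->G->R->B->L->F->refl->H->L'->G->R'->H->plug->H
Char 10 ('E'): step: R->6, L=5; E->plug->A->R->E->L->D->refl->B->L'->F->R'->G->plug->G
Char 11 ('F'): step: R->7, L=5; F->plug->F->R->E->L->D->refl->B->L'->F->R'->B->plug->B
Char 12 ('F'): step: R->0, L->6 (L advanced); F->plug->F->R->H->L->F->refl->H->L'->B->R'->C->plug->C
Final: ciphertext=CDBBHAGFHGBC, RIGHT=0, LEFT=6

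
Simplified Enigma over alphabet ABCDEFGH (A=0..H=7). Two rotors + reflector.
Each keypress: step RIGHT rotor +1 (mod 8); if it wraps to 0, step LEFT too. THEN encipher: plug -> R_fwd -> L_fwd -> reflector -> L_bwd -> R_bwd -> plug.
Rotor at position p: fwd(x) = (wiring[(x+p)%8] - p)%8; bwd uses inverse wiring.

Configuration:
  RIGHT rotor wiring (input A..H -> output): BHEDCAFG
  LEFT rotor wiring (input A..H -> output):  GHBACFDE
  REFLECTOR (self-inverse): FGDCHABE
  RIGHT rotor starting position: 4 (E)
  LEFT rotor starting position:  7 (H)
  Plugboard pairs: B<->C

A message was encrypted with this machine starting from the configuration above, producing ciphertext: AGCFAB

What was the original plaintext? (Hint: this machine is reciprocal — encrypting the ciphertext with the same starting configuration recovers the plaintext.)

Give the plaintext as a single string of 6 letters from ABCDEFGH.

Char 1 ('A'): step: R->5, L=7; A->plug->A->R->D->L->C->refl->D->L'->F->R'->H->plug->H
Char 2 ('G'): step: R->6, L=7; G->plug->G->R->E->L->B->refl->G->L'->G->R'->E->plug->E
Char 3 ('C'): step: R->7, L=7; C->plug->B->R->C->L->A->refl->F->L'->A->R'->C->plug->B
Char 4 ('F'): step: R->0, L->0 (L advanced); F->plug->F->R->A->L->G->refl->B->L'->C->R'->E->plug->E
Char 5 ('A'): step: R->1, L=0; A->plug->A->R->G->L->D->refl->C->L'->E->R'->F->plug->F
Char 6 ('B'): step: R->2, L=0; B->plug->C->R->A->L->G->refl->B->L'->C->R'->A->plug->A

Answer: HEBEFA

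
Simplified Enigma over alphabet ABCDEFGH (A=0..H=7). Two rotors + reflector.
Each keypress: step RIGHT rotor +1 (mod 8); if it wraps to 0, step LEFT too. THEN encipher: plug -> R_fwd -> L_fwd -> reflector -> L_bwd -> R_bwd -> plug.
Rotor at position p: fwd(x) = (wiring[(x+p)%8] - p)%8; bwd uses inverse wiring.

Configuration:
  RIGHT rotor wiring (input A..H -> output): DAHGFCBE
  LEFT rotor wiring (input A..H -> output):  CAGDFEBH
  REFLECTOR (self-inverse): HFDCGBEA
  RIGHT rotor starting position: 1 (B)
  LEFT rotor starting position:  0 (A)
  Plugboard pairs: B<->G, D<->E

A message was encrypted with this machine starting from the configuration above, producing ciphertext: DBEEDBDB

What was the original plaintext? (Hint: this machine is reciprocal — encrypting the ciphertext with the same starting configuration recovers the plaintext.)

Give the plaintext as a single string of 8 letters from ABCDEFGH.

Char 1 ('D'): step: R->2, L=0; D->plug->E->R->H->L->H->refl->A->L'->B->R'->G->plug->B
Char 2 ('B'): step: R->3, L=0; B->plug->G->R->F->L->E->refl->G->L'->C->R'->B->plug->G
Char 3 ('E'): step: R->4, L=0; E->plug->D->R->A->L->C->refl->D->L'->D->R'->G->plug->B
Char 4 ('E'): step: R->5, L=0; E->plug->D->R->G->L->B->refl->F->L'->E->R'->B->plug->G
Char 5 ('D'): step: R->6, L=0; D->plug->E->R->B->L->A->refl->H->L'->H->R'->G->plug->B
Char 6 ('B'): step: R->7, L=0; B->plug->G->R->D->L->D->refl->C->L'->A->R'->D->plug->E
Char 7 ('D'): step: R->0, L->1 (L advanced); D->plug->E->R->F->L->A->refl->H->L'->A->R'->B->plug->G
Char 8 ('B'): step: R->1, L=1; B->plug->G->R->D->L->E->refl->G->L'->G->R'->B->plug->G

Answer: BGBGBEGG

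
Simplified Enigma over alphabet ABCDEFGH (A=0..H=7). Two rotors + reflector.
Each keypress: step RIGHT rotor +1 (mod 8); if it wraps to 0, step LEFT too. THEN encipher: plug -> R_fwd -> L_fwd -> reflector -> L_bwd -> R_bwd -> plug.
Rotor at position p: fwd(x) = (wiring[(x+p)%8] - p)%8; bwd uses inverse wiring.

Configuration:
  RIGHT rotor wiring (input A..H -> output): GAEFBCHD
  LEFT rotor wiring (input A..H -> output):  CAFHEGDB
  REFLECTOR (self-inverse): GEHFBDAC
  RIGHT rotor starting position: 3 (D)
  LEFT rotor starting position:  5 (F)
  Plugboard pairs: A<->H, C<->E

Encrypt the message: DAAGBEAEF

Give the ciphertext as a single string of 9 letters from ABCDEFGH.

Answer: BCGHCBEBE

Derivation:
Char 1 ('D'): step: R->4, L=5; D->plug->D->R->H->L->H->refl->C->L'->G->R'->B->plug->B
Char 2 ('A'): step: R->5, L=5; A->plug->H->R->E->L->D->refl->F->L'->D->R'->E->plug->C
Char 3 ('A'): step: R->6, L=5; A->plug->H->R->E->L->D->refl->F->L'->D->R'->G->plug->G
Char 4 ('G'): step: R->7, L=5; G->plug->G->R->D->L->F->refl->D->L'->E->R'->A->plug->H
Char 5 ('B'): step: R->0, L->6 (L advanced); B->plug->B->R->A->L->F->refl->D->L'->B->R'->E->plug->C
Char 6 ('E'): step: R->1, L=6; E->plug->C->R->E->L->H->refl->C->L'->D->R'->B->plug->B
Char 7 ('A'): step: R->2, L=6; A->plug->H->R->G->L->G->refl->A->L'->H->R'->C->plug->E
Char 8 ('E'): step: R->3, L=6; E->plug->C->R->H->L->A->refl->G->L'->G->R'->B->plug->B
Char 9 ('F'): step: R->4, L=6; F->plug->F->R->E->L->H->refl->C->L'->D->R'->C->plug->E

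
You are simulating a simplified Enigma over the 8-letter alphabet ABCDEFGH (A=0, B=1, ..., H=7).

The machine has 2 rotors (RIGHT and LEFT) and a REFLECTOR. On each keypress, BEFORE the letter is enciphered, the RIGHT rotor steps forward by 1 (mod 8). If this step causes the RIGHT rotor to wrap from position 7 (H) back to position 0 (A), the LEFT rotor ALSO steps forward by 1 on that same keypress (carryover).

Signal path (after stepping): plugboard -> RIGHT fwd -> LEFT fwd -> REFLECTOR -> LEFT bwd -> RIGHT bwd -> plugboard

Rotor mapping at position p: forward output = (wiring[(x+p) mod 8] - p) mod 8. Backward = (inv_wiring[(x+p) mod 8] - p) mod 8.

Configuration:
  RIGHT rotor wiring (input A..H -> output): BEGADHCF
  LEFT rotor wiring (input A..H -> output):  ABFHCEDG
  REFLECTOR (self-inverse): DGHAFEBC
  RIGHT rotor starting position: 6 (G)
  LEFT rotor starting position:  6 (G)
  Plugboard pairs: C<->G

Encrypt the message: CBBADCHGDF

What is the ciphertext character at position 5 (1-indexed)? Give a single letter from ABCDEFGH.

Char 1 ('C'): step: R->7, L=6; C->plug->G->R->A->L->F->refl->E->L'->G->R'->A->plug->A
Char 2 ('B'): step: R->0, L->7 (L advanced); B->plug->B->R->E->L->A->refl->D->L'->F->R'->H->plug->H
Char 3 ('B'): step: R->1, L=7; B->plug->B->R->F->L->D->refl->A->L'->E->R'->G->plug->C
Char 4 ('A'): step: R->2, L=7; A->plug->A->R->E->L->A->refl->D->L'->F->R'->D->plug->D
Char 5 ('D'): step: R->3, L=7; D->plug->D->R->H->L->E->refl->F->L'->G->R'->F->plug->F

F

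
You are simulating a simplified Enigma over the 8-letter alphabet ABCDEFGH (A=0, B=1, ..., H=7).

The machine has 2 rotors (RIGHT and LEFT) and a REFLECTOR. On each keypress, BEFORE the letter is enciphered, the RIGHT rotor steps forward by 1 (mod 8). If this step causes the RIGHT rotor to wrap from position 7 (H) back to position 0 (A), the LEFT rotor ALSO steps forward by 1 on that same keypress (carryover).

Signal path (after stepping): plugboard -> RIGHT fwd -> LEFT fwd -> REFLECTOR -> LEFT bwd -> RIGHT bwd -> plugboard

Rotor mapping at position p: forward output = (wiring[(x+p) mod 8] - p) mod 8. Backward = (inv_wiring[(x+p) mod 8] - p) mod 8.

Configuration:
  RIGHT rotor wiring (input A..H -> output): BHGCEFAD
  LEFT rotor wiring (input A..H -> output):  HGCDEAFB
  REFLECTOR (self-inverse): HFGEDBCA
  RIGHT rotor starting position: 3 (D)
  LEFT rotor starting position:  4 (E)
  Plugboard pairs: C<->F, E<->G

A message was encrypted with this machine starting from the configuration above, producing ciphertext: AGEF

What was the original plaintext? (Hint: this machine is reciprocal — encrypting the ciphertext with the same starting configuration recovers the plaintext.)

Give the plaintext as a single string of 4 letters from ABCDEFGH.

Char 1 ('A'): step: R->4, L=4; A->plug->A->R->A->L->A->refl->H->L'->H->R'->D->plug->D
Char 2 ('G'): step: R->5, L=4; G->plug->E->R->C->L->B->refl->F->L'->D->R'->B->plug->B
Char 3 ('E'): step: R->6, L=4; E->plug->G->R->G->L->G->refl->C->L'->F->R'->B->plug->B
Char 4 ('F'): step: R->7, L=4; F->plug->C->R->A->L->A->refl->H->L'->H->R'->D->plug->D

Answer: DBBD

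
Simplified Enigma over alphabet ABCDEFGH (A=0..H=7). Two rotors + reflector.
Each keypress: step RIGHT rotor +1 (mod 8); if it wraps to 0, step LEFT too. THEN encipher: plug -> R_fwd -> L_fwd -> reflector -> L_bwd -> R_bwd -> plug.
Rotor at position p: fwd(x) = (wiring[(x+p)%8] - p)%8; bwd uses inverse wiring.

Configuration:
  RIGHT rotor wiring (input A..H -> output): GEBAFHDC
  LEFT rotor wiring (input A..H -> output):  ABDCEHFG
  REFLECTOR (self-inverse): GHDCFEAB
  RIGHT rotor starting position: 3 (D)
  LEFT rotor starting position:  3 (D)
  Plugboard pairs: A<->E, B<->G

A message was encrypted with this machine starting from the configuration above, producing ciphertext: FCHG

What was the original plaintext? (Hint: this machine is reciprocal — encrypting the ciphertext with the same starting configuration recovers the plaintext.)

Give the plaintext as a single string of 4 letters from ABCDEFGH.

Answer: EECF

Derivation:
Char 1 ('F'): step: R->4, L=3; F->plug->F->R->A->L->H->refl->B->L'->B->R'->A->plug->E
Char 2 ('C'): step: R->5, L=3; C->plug->C->R->F->L->F->refl->E->L'->C->R'->A->plug->E
Char 3 ('H'): step: R->6, L=3; H->plug->H->R->B->L->B->refl->H->L'->A->R'->C->plug->C
Char 4 ('G'): step: R->7, L=3; G->plug->B->R->H->L->A->refl->G->L'->G->R'->F->plug->F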